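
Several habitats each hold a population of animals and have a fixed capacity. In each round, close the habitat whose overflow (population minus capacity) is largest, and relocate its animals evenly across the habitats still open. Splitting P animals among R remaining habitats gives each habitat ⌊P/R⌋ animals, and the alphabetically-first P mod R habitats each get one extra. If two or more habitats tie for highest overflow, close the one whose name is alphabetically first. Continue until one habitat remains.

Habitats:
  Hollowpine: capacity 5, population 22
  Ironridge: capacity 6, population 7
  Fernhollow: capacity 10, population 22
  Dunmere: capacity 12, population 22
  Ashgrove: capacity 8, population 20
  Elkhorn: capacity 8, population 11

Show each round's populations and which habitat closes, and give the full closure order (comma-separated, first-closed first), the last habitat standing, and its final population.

Round 1: Ashgrove=20 Dunmere=22 Elkhorn=11 Fernhollow=22 Hollowpine=22 Ironridge=7 → close Hollowpine (overflow 17)
  22÷5 = 4 each, +1 to first 2
Round 2: Ashgrove=25 Dunmere=27 Elkhorn=15 Fernhollow=26 Ironridge=11 → close Ashgrove (overflow 17)
  25÷4 = 6 each, +1 to first 1
Round 3: Dunmere=34 Elkhorn=21 Fernhollow=32 Ironridge=17 → close Dunmere (overflow 22)
  34÷3 = 11 each, +1 to first 1
Round 4: Elkhorn=33 Fernhollow=43 Ironridge=28 → close Fernhollow (overflow 33)
  43÷2 = 21 each, +1 to first 1
Round 5: Elkhorn=55 Ironridge=49 → close Elkhorn (overflow 47)
  55÷1 = 55 each, +1 to first 0

Closure order: Hollowpine, Ashgrove, Dunmere, Fernhollow, Elkhorn
Last habitat: Ironridge with 104 animals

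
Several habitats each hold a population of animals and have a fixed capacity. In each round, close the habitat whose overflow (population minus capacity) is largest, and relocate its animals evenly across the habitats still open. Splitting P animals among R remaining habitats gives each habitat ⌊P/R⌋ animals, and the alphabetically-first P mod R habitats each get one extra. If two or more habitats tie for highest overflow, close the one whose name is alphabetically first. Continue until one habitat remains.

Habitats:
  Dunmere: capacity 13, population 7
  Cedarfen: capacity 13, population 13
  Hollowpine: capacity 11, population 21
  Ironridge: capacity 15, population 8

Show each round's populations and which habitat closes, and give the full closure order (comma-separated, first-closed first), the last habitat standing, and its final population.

Round 1: Cedarfen=13 Dunmere=7 Hollowpine=21 Ironridge=8 → close Hollowpine (overflow 10)
  21÷3 = 7 each, +1 to first 0
Round 2: Cedarfen=20 Dunmere=14 Ironridge=15 → close Cedarfen (overflow 7)
  20÷2 = 10 each, +1 to first 0
Round 3: Dunmere=24 Ironridge=25 → close Dunmere (overflow 11)
  24÷1 = 24 each, +1 to first 0

Closure order: Hollowpine, Cedarfen, Dunmere
Last habitat: Ironridge with 49 animals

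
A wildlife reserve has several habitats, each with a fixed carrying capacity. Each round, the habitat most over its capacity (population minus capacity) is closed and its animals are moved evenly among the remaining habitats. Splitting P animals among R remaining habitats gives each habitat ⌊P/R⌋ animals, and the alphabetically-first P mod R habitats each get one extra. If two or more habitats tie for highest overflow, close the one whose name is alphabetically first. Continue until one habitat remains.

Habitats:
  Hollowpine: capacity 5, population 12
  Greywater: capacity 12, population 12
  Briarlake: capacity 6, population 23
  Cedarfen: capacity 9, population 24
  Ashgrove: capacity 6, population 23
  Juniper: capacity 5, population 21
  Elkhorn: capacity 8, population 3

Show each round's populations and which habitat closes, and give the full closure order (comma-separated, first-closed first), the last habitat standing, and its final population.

Closure order: Ashgrove, Briarlake, Cedarfen, Juniper, Hollowpine, Greywater
Last habitat: Elkhorn with 118 animals

Round 1: Ashgrove=23 Briarlake=23 Cedarfen=24 Elkhorn=3 Greywater=12 Hollowpine=12 Juniper=21 → close Ashgrove (overflow 17)
  23÷6 = 3 each, +1 to first 5
Round 2: Briarlake=27 Cedarfen=28 Elkhorn=7 Greywater=16 Hollowpine=16 Juniper=24 → close Briarlake (overflow 21)
  27÷5 = 5 each, +1 to first 2
Round 3: Cedarfen=34 Elkhorn=13 Greywater=21 Hollowpine=21 Juniper=29 → close Cedarfen (overflow 25)
  34÷4 = 8 each, +1 to first 2
Round 4: Elkhorn=22 Greywater=30 Hollowpine=29 Juniper=37 → close Juniper (overflow 32)
  37÷3 = 12 each, +1 to first 1
Round 5: Elkhorn=35 Greywater=42 Hollowpine=41 → close Hollowpine (overflow 36)
  41÷2 = 20 each, +1 to first 1
Round 6: Elkhorn=56 Greywater=62 → close Greywater (overflow 50)
  62÷1 = 62 each, +1 to first 0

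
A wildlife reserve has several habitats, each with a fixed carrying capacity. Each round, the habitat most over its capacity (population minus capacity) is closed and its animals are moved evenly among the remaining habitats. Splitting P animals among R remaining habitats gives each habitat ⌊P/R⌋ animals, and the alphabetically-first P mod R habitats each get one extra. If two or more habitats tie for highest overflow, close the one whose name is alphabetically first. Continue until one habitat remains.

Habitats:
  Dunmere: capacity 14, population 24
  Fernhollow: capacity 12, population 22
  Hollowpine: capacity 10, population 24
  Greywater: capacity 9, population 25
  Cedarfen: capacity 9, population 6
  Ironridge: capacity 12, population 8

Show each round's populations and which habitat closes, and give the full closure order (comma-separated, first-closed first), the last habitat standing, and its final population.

Closure order: Greywater, Hollowpine, Dunmere, Fernhollow, Cedarfen
Last habitat: Ironridge with 109 animals

Round 1: Cedarfen=6 Dunmere=24 Fernhollow=22 Greywater=25 Hollowpine=24 Ironridge=8 → close Greywater (overflow 16)
  25÷5 = 5 each, +1 to first 0
Round 2: Cedarfen=11 Dunmere=29 Fernhollow=27 Hollowpine=29 Ironridge=13 → close Hollowpine (overflow 19)
  29÷4 = 7 each, +1 to first 1
Round 3: Cedarfen=19 Dunmere=36 Fernhollow=34 Ironridge=20 → close Dunmere (overflow 22)
  36÷3 = 12 each, +1 to first 0
Round 4: Cedarfen=31 Fernhollow=46 Ironridge=32 → close Fernhollow (overflow 34)
  46÷2 = 23 each, +1 to first 0
Round 5: Cedarfen=54 Ironridge=55 → close Cedarfen (overflow 45)
  54÷1 = 54 each, +1 to first 0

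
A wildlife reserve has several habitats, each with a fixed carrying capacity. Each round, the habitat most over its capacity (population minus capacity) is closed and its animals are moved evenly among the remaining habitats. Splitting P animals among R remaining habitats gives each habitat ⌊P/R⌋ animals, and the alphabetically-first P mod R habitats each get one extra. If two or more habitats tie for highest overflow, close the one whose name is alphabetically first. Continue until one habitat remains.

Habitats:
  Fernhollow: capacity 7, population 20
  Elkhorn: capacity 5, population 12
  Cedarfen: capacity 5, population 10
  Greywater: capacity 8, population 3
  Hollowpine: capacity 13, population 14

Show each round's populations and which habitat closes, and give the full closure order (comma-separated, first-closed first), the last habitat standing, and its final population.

Closure order: Fernhollow, Elkhorn, Cedarfen, Hollowpine
Last habitat: Greywater with 59 animals

Round 1: Cedarfen=10 Elkhorn=12 Fernhollow=20 Greywater=3 Hollowpine=14 → close Fernhollow (overflow 13)
  20÷4 = 5 each, +1 to first 0
Round 2: Cedarfen=15 Elkhorn=17 Greywater=8 Hollowpine=19 → close Elkhorn (overflow 12)
  17÷3 = 5 each, +1 to first 2
Round 3: Cedarfen=21 Greywater=14 Hollowpine=24 → close Cedarfen (overflow 16)
  21÷2 = 10 each, +1 to first 1
Round 4: Greywater=25 Hollowpine=34 → close Hollowpine (overflow 21)
  34÷1 = 34 each, +1 to first 0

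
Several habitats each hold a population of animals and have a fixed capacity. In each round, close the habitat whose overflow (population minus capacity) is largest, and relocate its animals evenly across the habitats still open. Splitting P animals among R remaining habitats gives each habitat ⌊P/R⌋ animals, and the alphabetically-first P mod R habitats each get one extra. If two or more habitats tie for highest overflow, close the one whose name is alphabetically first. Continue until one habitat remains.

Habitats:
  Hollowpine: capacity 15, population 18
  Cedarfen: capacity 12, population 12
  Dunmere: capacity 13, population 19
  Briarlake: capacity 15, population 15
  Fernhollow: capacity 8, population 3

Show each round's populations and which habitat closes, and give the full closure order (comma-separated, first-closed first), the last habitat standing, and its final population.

Round 1: Briarlake=15 Cedarfen=12 Dunmere=19 Fernhollow=3 Hollowpine=18 → close Dunmere (overflow 6)
  19÷4 = 4 each, +1 to first 3
Round 2: Briarlake=20 Cedarfen=17 Fernhollow=8 Hollowpine=22 → close Hollowpine (overflow 7)
  22÷3 = 7 each, +1 to first 1
Round 3: Briarlake=28 Cedarfen=24 Fernhollow=15 → close Briarlake (overflow 13)
  28÷2 = 14 each, +1 to first 0
Round 4: Cedarfen=38 Fernhollow=29 → close Cedarfen (overflow 26)
  38÷1 = 38 each, +1 to first 0

Closure order: Dunmere, Hollowpine, Briarlake, Cedarfen
Last habitat: Fernhollow with 67 animals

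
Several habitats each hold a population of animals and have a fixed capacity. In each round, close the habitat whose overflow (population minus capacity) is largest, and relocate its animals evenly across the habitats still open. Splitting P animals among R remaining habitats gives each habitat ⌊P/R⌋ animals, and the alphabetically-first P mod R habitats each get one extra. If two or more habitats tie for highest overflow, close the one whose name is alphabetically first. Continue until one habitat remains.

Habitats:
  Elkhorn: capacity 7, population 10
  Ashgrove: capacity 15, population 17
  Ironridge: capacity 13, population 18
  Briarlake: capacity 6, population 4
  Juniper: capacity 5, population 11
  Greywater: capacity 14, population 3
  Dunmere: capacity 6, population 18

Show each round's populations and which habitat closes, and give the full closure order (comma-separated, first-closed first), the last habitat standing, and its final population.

Closure order: Dunmere, Juniper, Ironridge, Elkhorn, Ashgrove, Briarlake
Last habitat: Greywater with 81 animals

Round 1: Ashgrove=17 Briarlake=4 Dunmere=18 Elkhorn=10 Greywater=3 Ironridge=18 Juniper=11 → close Dunmere (overflow 12)
  18÷6 = 3 each, +1 to first 0
Round 2: Ashgrove=20 Briarlake=7 Elkhorn=13 Greywater=6 Ironridge=21 Juniper=14 → close Juniper (overflow 9)
  14÷5 = 2 each, +1 to first 4
Round 3: Ashgrove=23 Briarlake=10 Elkhorn=16 Greywater=9 Ironridge=23 → close Ironridge (overflow 10)
  23÷4 = 5 each, +1 to first 3
Round 4: Ashgrove=29 Briarlake=16 Elkhorn=22 Greywater=14 → close Elkhorn (overflow 15)
  22÷3 = 7 each, +1 to first 1
Round 5: Ashgrove=37 Briarlake=23 Greywater=21 → close Ashgrove (overflow 22)
  37÷2 = 18 each, +1 to first 1
Round 6: Briarlake=42 Greywater=39 → close Briarlake (overflow 36)
  42÷1 = 42 each, +1 to first 0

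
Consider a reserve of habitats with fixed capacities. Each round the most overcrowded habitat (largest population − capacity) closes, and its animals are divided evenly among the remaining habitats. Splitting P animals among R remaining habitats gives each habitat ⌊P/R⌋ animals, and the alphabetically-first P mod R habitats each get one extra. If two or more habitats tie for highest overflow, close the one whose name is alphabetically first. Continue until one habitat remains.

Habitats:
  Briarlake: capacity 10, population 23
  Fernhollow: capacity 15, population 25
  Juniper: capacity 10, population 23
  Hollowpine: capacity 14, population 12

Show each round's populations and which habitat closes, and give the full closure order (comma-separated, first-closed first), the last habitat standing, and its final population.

Closure order: Briarlake, Juniper, Fernhollow
Last habitat: Hollowpine with 83 animals

Round 1: Briarlake=23 Fernhollow=25 Hollowpine=12 Juniper=23 → close Briarlake (overflow 13)
  23÷3 = 7 each, +1 to first 2
Round 2: Fernhollow=33 Hollowpine=20 Juniper=30 → close Juniper (overflow 20)
  30÷2 = 15 each, +1 to first 0
Round 3: Fernhollow=48 Hollowpine=35 → close Fernhollow (overflow 33)
  48÷1 = 48 each, +1 to first 0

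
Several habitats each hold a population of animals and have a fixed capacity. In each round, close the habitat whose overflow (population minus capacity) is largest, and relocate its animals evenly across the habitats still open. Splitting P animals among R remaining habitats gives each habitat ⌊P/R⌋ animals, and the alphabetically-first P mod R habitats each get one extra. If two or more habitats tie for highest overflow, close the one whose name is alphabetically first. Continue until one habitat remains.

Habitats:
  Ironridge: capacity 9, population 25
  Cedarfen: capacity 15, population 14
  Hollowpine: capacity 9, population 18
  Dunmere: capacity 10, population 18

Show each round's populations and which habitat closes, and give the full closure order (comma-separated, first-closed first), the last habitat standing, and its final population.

Closure order: Ironridge, Hollowpine, Dunmere
Last habitat: Cedarfen with 75 animals

Round 1: Cedarfen=14 Dunmere=18 Hollowpine=18 Ironridge=25 → close Ironridge (overflow 16)
  25÷3 = 8 each, +1 to first 1
Round 2: Cedarfen=23 Dunmere=26 Hollowpine=26 → close Hollowpine (overflow 17)
  26÷2 = 13 each, +1 to first 0
Round 3: Cedarfen=36 Dunmere=39 → close Dunmere (overflow 29)
  39÷1 = 39 each, +1 to first 0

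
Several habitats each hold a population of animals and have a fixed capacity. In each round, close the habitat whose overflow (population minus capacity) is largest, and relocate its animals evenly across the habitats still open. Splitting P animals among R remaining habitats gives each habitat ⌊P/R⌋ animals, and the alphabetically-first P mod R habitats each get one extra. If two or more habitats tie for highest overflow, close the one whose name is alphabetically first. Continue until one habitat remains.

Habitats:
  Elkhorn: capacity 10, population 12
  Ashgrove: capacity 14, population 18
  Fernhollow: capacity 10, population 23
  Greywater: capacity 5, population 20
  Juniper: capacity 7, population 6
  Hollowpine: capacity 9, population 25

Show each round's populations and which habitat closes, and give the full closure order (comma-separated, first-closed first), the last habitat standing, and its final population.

Closure order: Hollowpine, Greywater, Fernhollow, Ashgrove, Elkhorn
Last habitat: Juniper with 104 animals

Round 1: Ashgrove=18 Elkhorn=12 Fernhollow=23 Greywater=20 Hollowpine=25 Juniper=6 → close Hollowpine (overflow 16)
  25÷5 = 5 each, +1 to first 0
Round 2: Ashgrove=23 Elkhorn=17 Fernhollow=28 Greywater=25 Juniper=11 → close Greywater (overflow 20)
  25÷4 = 6 each, +1 to first 1
Round 3: Ashgrove=30 Elkhorn=23 Fernhollow=34 Juniper=17 → close Fernhollow (overflow 24)
  34÷3 = 11 each, +1 to first 1
Round 4: Ashgrove=42 Elkhorn=34 Juniper=28 → close Ashgrove (overflow 28)
  42÷2 = 21 each, +1 to first 0
Round 5: Elkhorn=55 Juniper=49 → close Elkhorn (overflow 45)
  55÷1 = 55 each, +1 to first 0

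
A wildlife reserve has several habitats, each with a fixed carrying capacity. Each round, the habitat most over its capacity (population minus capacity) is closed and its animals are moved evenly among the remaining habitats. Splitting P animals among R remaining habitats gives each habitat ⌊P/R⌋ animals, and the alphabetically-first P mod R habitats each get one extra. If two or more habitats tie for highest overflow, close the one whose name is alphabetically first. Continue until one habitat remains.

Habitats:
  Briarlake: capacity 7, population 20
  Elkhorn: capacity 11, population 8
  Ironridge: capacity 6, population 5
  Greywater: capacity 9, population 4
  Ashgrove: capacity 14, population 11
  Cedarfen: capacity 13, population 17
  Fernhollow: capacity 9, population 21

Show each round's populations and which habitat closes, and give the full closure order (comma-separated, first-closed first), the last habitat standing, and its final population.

Closure order: Briarlake, Fernhollow, Cedarfen, Ashgrove, Elkhorn, Ironridge
Last habitat: Greywater with 86 animals

Round 1: Ashgrove=11 Briarlake=20 Cedarfen=17 Elkhorn=8 Fernhollow=21 Greywater=4 Ironridge=5 → close Briarlake (overflow 13)
  20÷6 = 3 each, +1 to first 2
Round 2: Ashgrove=15 Cedarfen=21 Elkhorn=11 Fernhollow=24 Greywater=7 Ironridge=8 → close Fernhollow (overflow 15)
  24÷5 = 4 each, +1 to first 4
Round 3: Ashgrove=20 Cedarfen=26 Elkhorn=16 Greywater=12 Ironridge=12 → close Cedarfen (overflow 13)
  26÷4 = 6 each, +1 to first 2
Round 4: Ashgrove=27 Elkhorn=23 Greywater=18 Ironridge=18 → close Ashgrove (overflow 13)
  27÷3 = 9 each, +1 to first 0
Round 5: Elkhorn=32 Greywater=27 Ironridge=27 → close Elkhorn (overflow 21)
  32÷2 = 16 each, +1 to first 0
Round 6: Greywater=43 Ironridge=43 → close Ironridge (overflow 37)
  43÷1 = 43 each, +1 to first 0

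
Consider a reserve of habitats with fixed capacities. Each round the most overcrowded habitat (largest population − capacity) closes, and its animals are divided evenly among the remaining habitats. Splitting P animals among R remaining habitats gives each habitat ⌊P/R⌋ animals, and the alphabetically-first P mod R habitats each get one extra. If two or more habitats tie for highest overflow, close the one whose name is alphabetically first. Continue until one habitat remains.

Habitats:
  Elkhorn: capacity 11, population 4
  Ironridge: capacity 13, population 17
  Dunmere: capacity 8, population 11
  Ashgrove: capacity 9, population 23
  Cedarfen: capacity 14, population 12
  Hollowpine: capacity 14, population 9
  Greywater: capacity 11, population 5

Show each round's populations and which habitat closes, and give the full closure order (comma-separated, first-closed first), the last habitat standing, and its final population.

Closure order: Ashgrove, Dunmere, Ironridge, Cedarfen, Elkhorn, Greywater
Last habitat: Hollowpine with 81 animals

Round 1: Ashgrove=23 Cedarfen=12 Dunmere=11 Elkhorn=4 Greywater=5 Hollowpine=9 Ironridge=17 → close Ashgrove (overflow 14)
  23÷6 = 3 each, +1 to first 5
Round 2: Cedarfen=16 Dunmere=15 Elkhorn=8 Greywater=9 Hollowpine=13 Ironridge=20 → close Dunmere (overflow 7)
  15÷5 = 3 each, +1 to first 0
Round 3: Cedarfen=19 Elkhorn=11 Greywater=12 Hollowpine=16 Ironridge=23 → close Ironridge (overflow 10)
  23÷4 = 5 each, +1 to first 3
Round 4: Cedarfen=25 Elkhorn=17 Greywater=18 Hollowpine=21 → close Cedarfen (overflow 11)
  25÷3 = 8 each, +1 to first 1
Round 5: Elkhorn=26 Greywater=26 Hollowpine=29 → close Elkhorn (overflow 15)
  26÷2 = 13 each, +1 to first 0
Round 6: Greywater=39 Hollowpine=42 → close Greywater (overflow 28)
  39÷1 = 39 each, +1 to first 0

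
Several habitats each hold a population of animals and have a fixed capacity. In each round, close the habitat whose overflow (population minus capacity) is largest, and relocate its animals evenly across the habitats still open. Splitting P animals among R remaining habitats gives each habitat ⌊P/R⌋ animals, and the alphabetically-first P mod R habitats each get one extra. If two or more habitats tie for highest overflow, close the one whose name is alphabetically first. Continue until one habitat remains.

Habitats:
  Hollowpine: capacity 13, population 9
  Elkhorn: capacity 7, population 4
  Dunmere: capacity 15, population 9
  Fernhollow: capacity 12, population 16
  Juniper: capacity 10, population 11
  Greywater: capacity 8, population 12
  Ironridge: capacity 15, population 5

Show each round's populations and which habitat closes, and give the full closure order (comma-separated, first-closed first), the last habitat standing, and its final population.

Round 1: Dunmere=9 Elkhorn=4 Fernhollow=16 Greywater=12 Hollowpine=9 Ironridge=5 Juniper=11 → close Fernhollow (overflow 4)
  16÷6 = 2 each, +1 to first 4
Round 2: Dunmere=12 Elkhorn=7 Greywater=15 Hollowpine=12 Ironridge=7 Juniper=13 → close Greywater (overflow 7)
  15÷5 = 3 each, +1 to first 0
Round 3: Dunmere=15 Elkhorn=10 Hollowpine=15 Ironridge=10 Juniper=16 → close Juniper (overflow 6)
  16÷4 = 4 each, +1 to first 0
Round 4: Dunmere=19 Elkhorn=14 Hollowpine=19 Ironridge=14 → close Elkhorn (overflow 7)
  14÷3 = 4 each, +1 to first 2
Round 5: Dunmere=24 Hollowpine=24 Ironridge=18 → close Hollowpine (overflow 11)
  24÷2 = 12 each, +1 to first 0
Round 6: Dunmere=36 Ironridge=30 → close Dunmere (overflow 21)
  36÷1 = 36 each, +1 to first 0

Closure order: Fernhollow, Greywater, Juniper, Elkhorn, Hollowpine, Dunmere
Last habitat: Ironridge with 66 animals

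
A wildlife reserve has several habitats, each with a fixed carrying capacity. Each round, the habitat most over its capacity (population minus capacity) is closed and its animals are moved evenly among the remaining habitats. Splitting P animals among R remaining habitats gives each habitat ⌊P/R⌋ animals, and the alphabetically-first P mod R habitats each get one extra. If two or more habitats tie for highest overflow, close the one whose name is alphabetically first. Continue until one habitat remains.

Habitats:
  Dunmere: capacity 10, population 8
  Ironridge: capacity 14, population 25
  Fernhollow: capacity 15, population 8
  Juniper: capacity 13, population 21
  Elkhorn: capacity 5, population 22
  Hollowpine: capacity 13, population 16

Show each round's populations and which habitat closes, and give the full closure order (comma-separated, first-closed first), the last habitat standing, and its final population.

Round 1: Dunmere=8 Elkhorn=22 Fernhollow=8 Hollowpine=16 Ironridge=25 Juniper=21 → close Elkhorn (overflow 17)
  22÷5 = 4 each, +1 to first 2
Round 2: Dunmere=13 Fernhollow=13 Hollowpine=20 Ironridge=29 Juniper=25 → close Ironridge (overflow 15)
  29÷4 = 7 each, +1 to first 1
Round 3: Dunmere=21 Fernhollow=20 Hollowpine=27 Juniper=32 → close Juniper (overflow 19)
  32÷3 = 10 each, +1 to first 2
Round 4: Dunmere=32 Fernhollow=31 Hollowpine=37 → close Hollowpine (overflow 24)
  37÷2 = 18 each, +1 to first 1
Round 5: Dunmere=51 Fernhollow=49 → close Dunmere (overflow 41)
  51÷1 = 51 each, +1 to first 0

Closure order: Elkhorn, Ironridge, Juniper, Hollowpine, Dunmere
Last habitat: Fernhollow with 100 animals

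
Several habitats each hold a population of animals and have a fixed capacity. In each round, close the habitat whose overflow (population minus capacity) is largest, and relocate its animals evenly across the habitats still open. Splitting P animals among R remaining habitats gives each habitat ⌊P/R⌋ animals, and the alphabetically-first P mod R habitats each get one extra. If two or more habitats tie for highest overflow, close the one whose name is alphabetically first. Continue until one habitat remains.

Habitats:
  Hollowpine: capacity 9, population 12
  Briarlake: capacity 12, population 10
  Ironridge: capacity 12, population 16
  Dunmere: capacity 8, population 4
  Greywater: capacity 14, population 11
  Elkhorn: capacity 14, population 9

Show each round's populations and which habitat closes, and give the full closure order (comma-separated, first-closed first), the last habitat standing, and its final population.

Round 1: Briarlake=10 Dunmere=4 Elkhorn=9 Greywater=11 Hollowpine=12 Ironridge=16 → close Ironridge (overflow 4)
  16÷5 = 3 each, +1 to first 1
Round 2: Briarlake=14 Dunmere=7 Elkhorn=12 Greywater=14 Hollowpine=15 → close Hollowpine (overflow 6)
  15÷4 = 3 each, +1 to first 3
Round 3: Briarlake=18 Dunmere=11 Elkhorn=16 Greywater=17 → close Briarlake (overflow 6)
  18÷3 = 6 each, +1 to first 0
Round 4: Dunmere=17 Elkhorn=22 Greywater=23 → close Dunmere (overflow 9)
  17÷2 = 8 each, +1 to first 1
Round 5: Elkhorn=31 Greywater=31 → close Elkhorn (overflow 17)
  31÷1 = 31 each, +1 to first 0

Closure order: Ironridge, Hollowpine, Briarlake, Dunmere, Elkhorn
Last habitat: Greywater with 62 animals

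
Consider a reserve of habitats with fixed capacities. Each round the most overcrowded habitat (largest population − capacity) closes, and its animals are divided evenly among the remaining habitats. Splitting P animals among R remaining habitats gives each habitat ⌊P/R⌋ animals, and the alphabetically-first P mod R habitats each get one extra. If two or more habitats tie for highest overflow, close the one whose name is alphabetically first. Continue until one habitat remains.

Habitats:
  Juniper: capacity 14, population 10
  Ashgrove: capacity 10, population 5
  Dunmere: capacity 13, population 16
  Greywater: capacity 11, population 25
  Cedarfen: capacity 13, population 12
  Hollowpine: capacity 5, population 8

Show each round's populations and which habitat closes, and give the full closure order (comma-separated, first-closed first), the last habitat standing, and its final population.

Round 1: Ashgrove=5 Cedarfen=12 Dunmere=16 Greywater=25 Hollowpine=8 Juniper=10 → close Greywater (overflow 14)
  25÷5 = 5 each, +1 to first 0
Round 2: Ashgrove=10 Cedarfen=17 Dunmere=21 Hollowpine=13 Juniper=15 → close Dunmere (overflow 8)
  21÷4 = 5 each, +1 to first 1
Round 3: Ashgrove=16 Cedarfen=22 Hollowpine=18 Juniper=20 → close Hollowpine (overflow 13)
  18÷3 = 6 each, +1 to first 0
Round 4: Ashgrove=22 Cedarfen=28 Juniper=26 → close Cedarfen (overflow 15)
  28÷2 = 14 each, +1 to first 0
Round 5: Ashgrove=36 Juniper=40 → close Ashgrove (overflow 26)
  36÷1 = 36 each, +1 to first 0

Closure order: Greywater, Dunmere, Hollowpine, Cedarfen, Ashgrove
Last habitat: Juniper with 76 animals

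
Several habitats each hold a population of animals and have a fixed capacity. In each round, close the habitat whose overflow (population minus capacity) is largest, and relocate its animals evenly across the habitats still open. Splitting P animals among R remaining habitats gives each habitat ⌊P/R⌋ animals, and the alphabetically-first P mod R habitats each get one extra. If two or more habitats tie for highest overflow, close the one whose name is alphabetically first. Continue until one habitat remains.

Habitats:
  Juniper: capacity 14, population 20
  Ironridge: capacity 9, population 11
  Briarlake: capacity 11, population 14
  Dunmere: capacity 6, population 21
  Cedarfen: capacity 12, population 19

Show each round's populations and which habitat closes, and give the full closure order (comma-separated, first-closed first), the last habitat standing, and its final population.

Round 1: Briarlake=14 Cedarfen=19 Dunmere=21 Ironridge=11 Juniper=20 → close Dunmere (overflow 15)
  21÷4 = 5 each, +1 to first 1
Round 2: Briarlake=20 Cedarfen=24 Ironridge=16 Juniper=25 → close Cedarfen (overflow 12)
  24÷3 = 8 each, +1 to first 0
Round 3: Briarlake=28 Ironridge=24 Juniper=33 → close Juniper (overflow 19)
  33÷2 = 16 each, +1 to first 1
Round 4: Briarlake=45 Ironridge=40 → close Briarlake (overflow 34)
  45÷1 = 45 each, +1 to first 0

Closure order: Dunmere, Cedarfen, Juniper, Briarlake
Last habitat: Ironridge with 85 animals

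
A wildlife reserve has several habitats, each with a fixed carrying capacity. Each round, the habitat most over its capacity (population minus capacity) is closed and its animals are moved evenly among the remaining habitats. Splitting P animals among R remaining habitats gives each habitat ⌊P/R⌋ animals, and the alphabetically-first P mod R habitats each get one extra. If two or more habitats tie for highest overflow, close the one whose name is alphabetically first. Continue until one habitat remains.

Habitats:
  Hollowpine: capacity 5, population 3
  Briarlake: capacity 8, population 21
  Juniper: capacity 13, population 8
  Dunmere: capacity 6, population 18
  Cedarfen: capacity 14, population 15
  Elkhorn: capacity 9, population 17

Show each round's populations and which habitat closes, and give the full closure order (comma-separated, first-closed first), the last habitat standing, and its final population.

Round 1: Briarlake=21 Cedarfen=15 Dunmere=18 Elkhorn=17 Hollowpine=3 Juniper=8 → close Briarlake (overflow 13)
  21÷5 = 4 each, +1 to first 1
Round 2: Cedarfen=20 Dunmere=22 Elkhorn=21 Hollowpine=7 Juniper=12 → close Dunmere (overflow 16)
  22÷4 = 5 each, +1 to first 2
Round 3: Cedarfen=26 Elkhorn=27 Hollowpine=12 Juniper=17 → close Elkhorn (overflow 18)
  27÷3 = 9 each, +1 to first 0
Round 4: Cedarfen=35 Hollowpine=21 Juniper=26 → close Cedarfen (overflow 21)
  35÷2 = 17 each, +1 to first 1
Round 5: Hollowpine=39 Juniper=43 → close Hollowpine (overflow 34)
  39÷1 = 39 each, +1 to first 0

Closure order: Briarlake, Dunmere, Elkhorn, Cedarfen, Hollowpine
Last habitat: Juniper with 82 animals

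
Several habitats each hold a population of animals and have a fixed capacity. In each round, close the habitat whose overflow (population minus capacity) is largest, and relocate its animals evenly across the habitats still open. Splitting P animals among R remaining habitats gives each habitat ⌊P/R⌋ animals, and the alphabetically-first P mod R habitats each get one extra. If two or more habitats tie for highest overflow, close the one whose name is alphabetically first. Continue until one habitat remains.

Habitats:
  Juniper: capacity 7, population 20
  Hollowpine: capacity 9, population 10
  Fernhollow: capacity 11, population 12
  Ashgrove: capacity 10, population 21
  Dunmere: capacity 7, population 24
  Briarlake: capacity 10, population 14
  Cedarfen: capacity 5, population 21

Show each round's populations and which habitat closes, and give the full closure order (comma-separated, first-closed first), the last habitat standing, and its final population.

Round 1: Ashgrove=21 Briarlake=14 Cedarfen=21 Dunmere=24 Fernhollow=12 Hollowpine=10 Juniper=20 → close Dunmere (overflow 17)
  24÷6 = 4 each, +1 to first 0
Round 2: Ashgrove=25 Briarlake=18 Cedarfen=25 Fernhollow=16 Hollowpine=14 Juniper=24 → close Cedarfen (overflow 20)
  25÷5 = 5 each, +1 to first 0
Round 3: Ashgrove=30 Briarlake=23 Fernhollow=21 Hollowpine=19 Juniper=29 → close Juniper (overflow 22)
  29÷4 = 7 each, +1 to first 1
Round 4: Ashgrove=38 Briarlake=30 Fernhollow=28 Hollowpine=26 → close Ashgrove (overflow 28)
  38÷3 = 12 each, +1 to first 2
Round 5: Briarlake=43 Fernhollow=41 Hollowpine=38 → close Briarlake (overflow 33)
  43÷2 = 21 each, +1 to first 1
Round 6: Fernhollow=63 Hollowpine=59 → close Fernhollow (overflow 52)
  63÷1 = 63 each, +1 to first 0

Closure order: Dunmere, Cedarfen, Juniper, Ashgrove, Briarlake, Fernhollow
Last habitat: Hollowpine with 122 animals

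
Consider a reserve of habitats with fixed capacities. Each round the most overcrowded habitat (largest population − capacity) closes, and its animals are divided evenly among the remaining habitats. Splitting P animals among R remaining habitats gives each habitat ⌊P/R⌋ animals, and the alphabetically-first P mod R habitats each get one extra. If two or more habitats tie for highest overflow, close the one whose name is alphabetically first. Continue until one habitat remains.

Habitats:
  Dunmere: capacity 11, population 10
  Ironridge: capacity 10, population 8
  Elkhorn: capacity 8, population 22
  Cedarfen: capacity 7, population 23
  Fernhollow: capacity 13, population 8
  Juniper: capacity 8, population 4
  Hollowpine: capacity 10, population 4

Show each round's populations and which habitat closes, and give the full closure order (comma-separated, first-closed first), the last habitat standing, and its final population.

Closure order: Cedarfen, Elkhorn, Dunmere, Ironridge, Fernhollow, Juniper
Last habitat: Hollowpine with 79 animals

Round 1: Cedarfen=23 Dunmere=10 Elkhorn=22 Fernhollow=8 Hollowpine=4 Ironridge=8 Juniper=4 → close Cedarfen (overflow 16)
  23÷6 = 3 each, +1 to first 5
Round 2: Dunmere=14 Elkhorn=26 Fernhollow=12 Hollowpine=8 Ironridge=12 Juniper=7 → close Elkhorn (overflow 18)
  26÷5 = 5 each, +1 to first 1
Round 3: Dunmere=20 Fernhollow=17 Hollowpine=13 Ironridge=17 Juniper=12 → close Dunmere (overflow 9)
  20÷4 = 5 each, +1 to first 0
Round 4: Fernhollow=22 Hollowpine=18 Ironridge=22 Juniper=17 → close Ironridge (overflow 12)
  22÷3 = 7 each, +1 to first 1
Round 5: Fernhollow=30 Hollowpine=25 Juniper=24 → close Fernhollow (overflow 17)
  30÷2 = 15 each, +1 to first 0
Round 6: Hollowpine=40 Juniper=39 → close Juniper (overflow 31)
  39÷1 = 39 each, +1 to first 0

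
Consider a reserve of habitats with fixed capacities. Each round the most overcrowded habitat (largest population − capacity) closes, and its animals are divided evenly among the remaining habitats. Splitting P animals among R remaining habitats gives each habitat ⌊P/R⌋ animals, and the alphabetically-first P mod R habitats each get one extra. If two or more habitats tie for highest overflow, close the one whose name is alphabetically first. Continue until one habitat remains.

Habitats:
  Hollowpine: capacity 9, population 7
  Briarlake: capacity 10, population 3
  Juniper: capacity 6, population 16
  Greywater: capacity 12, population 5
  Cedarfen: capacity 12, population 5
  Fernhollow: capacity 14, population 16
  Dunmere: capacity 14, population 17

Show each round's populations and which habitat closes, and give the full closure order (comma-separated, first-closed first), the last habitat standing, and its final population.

Closure order: Juniper, Dunmere, Fernhollow, Hollowpine, Briarlake, Cedarfen
Last habitat: Greywater with 69 animals

Round 1: Briarlake=3 Cedarfen=5 Dunmere=17 Fernhollow=16 Greywater=5 Hollowpine=7 Juniper=16 → close Juniper (overflow 10)
  16÷6 = 2 each, +1 to first 4
Round 2: Briarlake=6 Cedarfen=8 Dunmere=20 Fernhollow=19 Greywater=7 Hollowpine=9 → close Dunmere (overflow 6)
  20÷5 = 4 each, +1 to first 0
Round 3: Briarlake=10 Cedarfen=12 Fernhollow=23 Greywater=11 Hollowpine=13 → close Fernhollow (overflow 9)
  23÷4 = 5 each, +1 to first 3
Round 4: Briarlake=16 Cedarfen=18 Greywater=17 Hollowpine=18 → close Hollowpine (overflow 9)
  18÷3 = 6 each, +1 to first 0
Round 5: Briarlake=22 Cedarfen=24 Greywater=23 → close Briarlake (overflow 12)
  22÷2 = 11 each, +1 to first 0
Round 6: Cedarfen=35 Greywater=34 → close Cedarfen (overflow 23)
  35÷1 = 35 each, +1 to first 0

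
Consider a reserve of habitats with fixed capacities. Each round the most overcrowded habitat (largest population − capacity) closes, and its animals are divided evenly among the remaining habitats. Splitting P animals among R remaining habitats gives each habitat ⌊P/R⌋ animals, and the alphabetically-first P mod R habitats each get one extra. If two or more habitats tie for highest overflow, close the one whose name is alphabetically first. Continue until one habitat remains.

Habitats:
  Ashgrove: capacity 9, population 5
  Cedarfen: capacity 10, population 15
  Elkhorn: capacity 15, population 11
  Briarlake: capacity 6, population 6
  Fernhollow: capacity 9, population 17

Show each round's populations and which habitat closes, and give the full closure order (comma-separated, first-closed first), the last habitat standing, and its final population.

Closure order: Fernhollow, Cedarfen, Briarlake, Ashgrove
Last habitat: Elkhorn with 54 animals

Round 1: Ashgrove=5 Briarlake=6 Cedarfen=15 Elkhorn=11 Fernhollow=17 → close Fernhollow (overflow 8)
  17÷4 = 4 each, +1 to first 1
Round 2: Ashgrove=10 Briarlake=10 Cedarfen=19 Elkhorn=15 → close Cedarfen (overflow 9)
  19÷3 = 6 each, +1 to first 1
Round 3: Ashgrove=17 Briarlake=16 Elkhorn=21 → close Briarlake (overflow 10)
  16÷2 = 8 each, +1 to first 0
Round 4: Ashgrove=25 Elkhorn=29 → close Ashgrove (overflow 16)
  25÷1 = 25 each, +1 to first 0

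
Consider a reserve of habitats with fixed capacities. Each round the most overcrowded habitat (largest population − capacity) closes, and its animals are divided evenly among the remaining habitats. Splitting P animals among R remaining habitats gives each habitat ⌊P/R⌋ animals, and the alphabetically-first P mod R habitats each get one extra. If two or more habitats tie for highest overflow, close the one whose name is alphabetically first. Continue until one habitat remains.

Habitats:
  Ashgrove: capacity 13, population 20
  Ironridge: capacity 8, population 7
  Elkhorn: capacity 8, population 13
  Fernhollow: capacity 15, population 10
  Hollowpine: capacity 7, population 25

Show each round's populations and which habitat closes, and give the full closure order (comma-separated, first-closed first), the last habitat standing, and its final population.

Round 1: Ashgrove=20 Elkhorn=13 Fernhollow=10 Hollowpine=25 Ironridge=7 → close Hollowpine (overflow 18)
  25÷4 = 6 each, +1 to first 1
Round 2: Ashgrove=27 Elkhorn=19 Fernhollow=16 Ironridge=13 → close Ashgrove (overflow 14)
  27÷3 = 9 each, +1 to first 0
Round 3: Elkhorn=28 Fernhollow=25 Ironridge=22 → close Elkhorn (overflow 20)
  28÷2 = 14 each, +1 to first 0
Round 4: Fernhollow=39 Ironridge=36 → close Ironridge (overflow 28)
  36÷1 = 36 each, +1 to first 0

Closure order: Hollowpine, Ashgrove, Elkhorn, Ironridge
Last habitat: Fernhollow with 75 animals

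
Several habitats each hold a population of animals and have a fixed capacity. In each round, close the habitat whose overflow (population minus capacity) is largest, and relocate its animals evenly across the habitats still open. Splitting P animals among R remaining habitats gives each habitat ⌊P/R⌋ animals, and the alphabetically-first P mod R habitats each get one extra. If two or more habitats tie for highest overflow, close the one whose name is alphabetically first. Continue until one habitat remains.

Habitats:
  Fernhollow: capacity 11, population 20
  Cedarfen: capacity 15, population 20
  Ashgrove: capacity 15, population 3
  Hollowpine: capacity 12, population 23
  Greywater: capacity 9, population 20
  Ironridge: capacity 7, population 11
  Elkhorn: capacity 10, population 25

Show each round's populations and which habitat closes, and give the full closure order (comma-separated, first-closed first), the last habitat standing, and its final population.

Closure order: Elkhorn, Greywater, Hollowpine, Fernhollow, Cedarfen, Ironridge
Last habitat: Ashgrove with 122 animals

Round 1: Ashgrove=3 Cedarfen=20 Elkhorn=25 Fernhollow=20 Greywater=20 Hollowpine=23 Ironridge=11 → close Elkhorn (overflow 15)
  25÷6 = 4 each, +1 to first 1
Round 2: Ashgrove=8 Cedarfen=24 Fernhollow=24 Greywater=24 Hollowpine=27 Ironridge=15 → close Greywater (overflow 15)
  24÷5 = 4 each, +1 to first 4
Round 3: Ashgrove=13 Cedarfen=29 Fernhollow=29 Hollowpine=32 Ironridge=19 → close Hollowpine (overflow 20)
  32÷4 = 8 each, +1 to first 0
Round 4: Ashgrove=21 Cedarfen=37 Fernhollow=37 Ironridge=27 → close Fernhollow (overflow 26)
  37÷3 = 12 each, +1 to first 1
Round 5: Ashgrove=34 Cedarfen=49 Ironridge=39 → close Cedarfen (overflow 34)
  49÷2 = 24 each, +1 to first 1
Round 6: Ashgrove=59 Ironridge=63 → close Ironridge (overflow 56)
  63÷1 = 63 each, +1 to first 0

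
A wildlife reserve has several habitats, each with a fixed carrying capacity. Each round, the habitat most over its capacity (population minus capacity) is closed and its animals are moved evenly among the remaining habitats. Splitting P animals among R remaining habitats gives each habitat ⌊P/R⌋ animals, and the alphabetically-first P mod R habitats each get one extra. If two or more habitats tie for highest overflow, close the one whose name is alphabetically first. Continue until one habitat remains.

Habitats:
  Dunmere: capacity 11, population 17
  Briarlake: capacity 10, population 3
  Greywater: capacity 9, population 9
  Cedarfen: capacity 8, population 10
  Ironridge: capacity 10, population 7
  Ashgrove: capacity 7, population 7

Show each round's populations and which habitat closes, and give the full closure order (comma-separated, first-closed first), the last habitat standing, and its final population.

Closure order: Dunmere, Cedarfen, Ashgrove, Greywater, Ironridge
Last habitat: Briarlake with 53 animals

Round 1: Ashgrove=7 Briarlake=3 Cedarfen=10 Dunmere=17 Greywater=9 Ironridge=7 → close Dunmere (overflow 6)
  17÷5 = 3 each, +1 to first 2
Round 2: Ashgrove=11 Briarlake=7 Cedarfen=13 Greywater=12 Ironridge=10 → close Cedarfen (overflow 5)
  13÷4 = 3 each, +1 to first 1
Round 3: Ashgrove=15 Briarlake=10 Greywater=15 Ironridge=13 → close Ashgrove (overflow 8)
  15÷3 = 5 each, +1 to first 0
Round 4: Briarlake=15 Greywater=20 Ironridge=18 → close Greywater (overflow 11)
  20÷2 = 10 each, +1 to first 0
Round 5: Briarlake=25 Ironridge=28 → close Ironridge (overflow 18)
  28÷1 = 28 each, +1 to first 0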